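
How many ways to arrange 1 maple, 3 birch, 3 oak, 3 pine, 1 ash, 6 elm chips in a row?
17! / (1! × 3! × 3! × 3! × 1! × 6!) = 2287084800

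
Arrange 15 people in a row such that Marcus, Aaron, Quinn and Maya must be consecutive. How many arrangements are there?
Treat the 4 as one block: (15-4+1)! × 4! = 479001600 × 24 = 11496038400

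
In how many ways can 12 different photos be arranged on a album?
12! = 479001600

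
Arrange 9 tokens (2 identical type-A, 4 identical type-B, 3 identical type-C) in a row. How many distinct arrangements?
9! / (2! × 4! × 3!) = 1260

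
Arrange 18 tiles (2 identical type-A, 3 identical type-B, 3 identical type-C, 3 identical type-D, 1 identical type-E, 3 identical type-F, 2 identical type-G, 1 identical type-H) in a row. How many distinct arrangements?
18! / (2! × 3! × 3! × 3! × 1! × 3! × 2! × 1!) = 1235025792000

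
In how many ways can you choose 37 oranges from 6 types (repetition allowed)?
C(37+6-1, 6-1) = C(42, 5) = 850668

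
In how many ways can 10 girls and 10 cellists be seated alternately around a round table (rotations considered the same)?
Fix one of the girls: (10-1)! ways for the remaining girls, × 10! ways for the cellists = 362880 × 3628800 = 1316818944000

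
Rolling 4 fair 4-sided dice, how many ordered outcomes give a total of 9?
Coefficient of x^9 in (x + x² + ... + x^4)^4. By inclusion-exclusion on dice exceeding 4: Σ_j (-1)^j C(4,j)·C(9-1-4j, 3) = C(4,0)·C(8,3) - C(4,1)·C(4,3) = 1·56 - 4·4 = 40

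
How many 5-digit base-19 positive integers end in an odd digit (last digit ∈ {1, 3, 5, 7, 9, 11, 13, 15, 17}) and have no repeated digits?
Last∈{1,3,5,7,9,11,13,15,17}. Last=0: 0. Last nonzero: 9×17×P(17,3) = 624240. Total = 624240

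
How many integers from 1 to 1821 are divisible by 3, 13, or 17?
⌊1821/3⌋+⌊1821/13⌋+⌊1821/17⌋ - ⌊1821/39⌋-⌊1821/51⌋-⌊1821/221⌋ + ⌊1821/663⌋ = 607+140+107 - 46-35-8 + 2 = 767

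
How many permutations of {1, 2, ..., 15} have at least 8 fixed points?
Exactly j fixed points: C(15,j)·!(15-j); sum over j ≥ 8 (derangement numbers via !m = (m-1)·(!(m-1) + !(m-2)): !0..!7 = 1, 0, 1, 2, 9, 44, 265, 1854). Σ_{j=8}^{15} C(15,j)·!(15-j) = C(15,8)·!7 + C(15,9)·!6 + C(15,10)·!5 + C(15,11)·!4 + C(15,12)·!3 + C(15,13)·!2 + C(15,14)·!1 + C(15,15)·!0 = 6435·1854 + 5005·265 + 3003·44 + 1365·9 + 455·2 + 105·1 + 15·0 + 1·1 = 13402248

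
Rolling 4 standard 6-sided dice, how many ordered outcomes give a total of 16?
Coefficient of x^16 in (x + x² + ... + x^6)^4. By inclusion-exclusion on dice exceeding 6: Σ_j (-1)^j C(4,j)·C(16-1-6j, 3) = C(4,0)·C(15,3) - C(4,1)·C(9,3) + C(4,2)·C(3,3) = 1·455 - 4·84 + 6·1 = 125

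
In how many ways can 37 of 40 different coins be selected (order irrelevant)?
C(40,37) = 40!/(37!×3!) = 9880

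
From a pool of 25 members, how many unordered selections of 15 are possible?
C(25,15) = 25!/(15!×10!) = 3268760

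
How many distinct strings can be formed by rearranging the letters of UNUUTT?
6! / (2! × 3! × 1!) = 60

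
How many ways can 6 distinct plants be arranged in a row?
6! = 720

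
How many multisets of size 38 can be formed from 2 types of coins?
C(38+2-1, 2-1) = C(39, 1) = 39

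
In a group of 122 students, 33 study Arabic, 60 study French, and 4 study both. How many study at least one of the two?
|A∪B| = |A| + |B| - |A∩B| = 33 + 60 - 4 = 89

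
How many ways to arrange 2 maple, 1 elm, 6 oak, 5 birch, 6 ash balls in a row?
20! / (2! × 1! × 6! × 5! × 6!) = 19554575040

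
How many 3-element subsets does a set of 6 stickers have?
C(6,3) = 6!/(3!×3!) = 20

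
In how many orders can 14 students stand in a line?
14! = 87178291200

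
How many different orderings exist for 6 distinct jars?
6! = 720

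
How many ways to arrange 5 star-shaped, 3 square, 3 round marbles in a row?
11! / (5! × 3! × 3!) = 9240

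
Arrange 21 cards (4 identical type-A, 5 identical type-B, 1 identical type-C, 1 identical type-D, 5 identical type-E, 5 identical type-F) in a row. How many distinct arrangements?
21! / (4! × 5! × 1! × 1! × 5! × 5!) = 1231938227520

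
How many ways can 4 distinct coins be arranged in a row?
4! = 24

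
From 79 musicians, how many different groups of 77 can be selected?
C(79,77) = 79!/(77!×2!) = 3081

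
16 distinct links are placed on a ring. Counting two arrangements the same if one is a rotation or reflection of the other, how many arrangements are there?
(16-1)!/2 = 1307674368000/2 = 653837184000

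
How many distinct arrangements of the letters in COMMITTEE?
9! / (1! × 1! × 2! × 1! × 2! × 2!) = 45360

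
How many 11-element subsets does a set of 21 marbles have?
C(21,11) = 21!/(11!×10!) = 352716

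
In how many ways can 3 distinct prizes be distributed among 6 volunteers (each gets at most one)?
P(6,3) = 6!/(6-3)! = 120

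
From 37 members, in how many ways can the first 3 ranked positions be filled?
P(37,3) = 37!/(37-3)! = 46620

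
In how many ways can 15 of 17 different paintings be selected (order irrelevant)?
C(17,15) = 17!/(15!×2!) = 136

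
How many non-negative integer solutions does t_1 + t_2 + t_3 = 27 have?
C(27+3-1, 3-1) = C(29, 2) = 406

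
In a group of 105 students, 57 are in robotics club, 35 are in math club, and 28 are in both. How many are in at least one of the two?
|A∪B| = |A| + |B| - |A∩B| = 57 + 35 - 28 = 64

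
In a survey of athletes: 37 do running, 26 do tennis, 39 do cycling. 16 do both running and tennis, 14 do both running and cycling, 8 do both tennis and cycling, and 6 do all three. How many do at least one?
|A∪B∪C| = 37+26+39-16-14-8+6 = 70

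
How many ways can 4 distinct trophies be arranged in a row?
4! = 24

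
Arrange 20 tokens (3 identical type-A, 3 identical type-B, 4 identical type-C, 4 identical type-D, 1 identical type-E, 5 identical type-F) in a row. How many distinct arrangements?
20! / (3! × 3! × 4! × 4! × 1! × 5!) = 977728752000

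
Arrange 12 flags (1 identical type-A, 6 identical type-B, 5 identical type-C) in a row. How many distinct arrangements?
12! / (1! × 6! × 5!) = 5544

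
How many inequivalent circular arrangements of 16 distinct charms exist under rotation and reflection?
(16-1)!/2 = 1307674368000/2 = 653837184000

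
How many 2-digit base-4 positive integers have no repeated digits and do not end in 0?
Last digit: 3 nonzero choices. First digit: 2 (nonzero, ≠last). Middle 0: P(2,0) = 1. Total = 6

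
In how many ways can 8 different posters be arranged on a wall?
8! = 40320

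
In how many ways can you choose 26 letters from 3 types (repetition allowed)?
C(26+3-1, 3-1) = C(28, 2) = 378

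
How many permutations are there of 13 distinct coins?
13! = 6227020800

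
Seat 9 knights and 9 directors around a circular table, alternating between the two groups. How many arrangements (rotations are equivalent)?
Fix one of the knights: (9-1)! ways for the remaining knights, × 9! ways for the directors = 40320 × 362880 = 14631321600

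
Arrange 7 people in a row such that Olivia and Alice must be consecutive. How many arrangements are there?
Treat the 2 as one block: (7-2+1)! × 2! = 720 × 2 = 1440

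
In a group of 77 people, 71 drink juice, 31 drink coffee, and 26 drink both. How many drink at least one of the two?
|A∪B| = |A| + |B| - |A∩B| = 71 + 31 - 26 = 76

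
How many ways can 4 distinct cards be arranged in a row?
4! = 24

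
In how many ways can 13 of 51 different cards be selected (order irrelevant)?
C(51,13) = 51!/(13!×38!) = 476260169700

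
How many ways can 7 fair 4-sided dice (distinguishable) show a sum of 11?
Coefficient of x^11 in (x + x² + ... + x^4)^7. By inclusion-exclusion on dice exceeding 4: Σ_j (-1)^j C(7,j)·C(11-1-4j, 6) = C(7,0)·C(10,6) - C(7,1)·C(6,6) = 1·210 - 7·1 = 203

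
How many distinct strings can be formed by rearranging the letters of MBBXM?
5! / (2! × 2! × 1!) = 30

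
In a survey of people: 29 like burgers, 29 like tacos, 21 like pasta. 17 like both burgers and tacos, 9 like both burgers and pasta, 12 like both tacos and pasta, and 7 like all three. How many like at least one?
|A∪B∪C| = 29+29+21-17-9-12+7 = 48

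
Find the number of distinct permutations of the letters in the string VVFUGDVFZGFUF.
13! / (4! × 3! × 1! × 1! × 2! × 2!) = 10810800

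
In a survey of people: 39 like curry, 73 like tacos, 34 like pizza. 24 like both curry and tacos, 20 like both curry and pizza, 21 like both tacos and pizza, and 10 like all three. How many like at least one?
|A∪B∪C| = 39+73+34-24-20-21+10 = 91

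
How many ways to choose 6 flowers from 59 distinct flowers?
C(59,6) = 59!/(6!×53!) = 45057474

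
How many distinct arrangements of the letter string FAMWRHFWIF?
10! / (1! × 3! × 1! × 1! × 1! × 1! × 2!) = 302400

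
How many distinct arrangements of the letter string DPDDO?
5! / (3! × 1! × 1!) = 20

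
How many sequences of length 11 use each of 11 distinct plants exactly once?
11! = 39916800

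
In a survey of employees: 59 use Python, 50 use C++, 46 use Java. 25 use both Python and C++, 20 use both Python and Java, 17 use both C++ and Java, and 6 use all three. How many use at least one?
|A∪B∪C| = 59+50+46-25-20-17+6 = 99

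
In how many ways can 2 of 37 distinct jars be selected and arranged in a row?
P(37,2) = 37!/(37-2)! = 1332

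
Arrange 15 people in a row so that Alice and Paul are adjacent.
Treat as block: (15-1)! × 2! = 87178291200 × 2 = 174356582400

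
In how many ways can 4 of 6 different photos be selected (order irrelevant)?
C(6,4) = 6!/(4!×2!) = 15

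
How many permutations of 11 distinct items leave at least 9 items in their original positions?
Exactly j fixed points: C(11,j)·!(11-j); sum over j ≥ 9 (derangement numbers via !m = (m-1)·(!(m-1) + !(m-2)): !0..!2 = 1, 0, 1). Σ_{j=9}^{11} C(11,j)·!(11-j) = C(11,9)·!2 + C(11,10)·!1 + C(11,11)·!0 = 55·1 + 11·0 + 1·1 = 56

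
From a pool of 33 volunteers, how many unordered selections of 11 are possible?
C(33,11) = 33!/(11!×22!) = 193536720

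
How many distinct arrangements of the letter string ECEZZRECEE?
10! / (2! × 5! × 2! × 1!) = 7560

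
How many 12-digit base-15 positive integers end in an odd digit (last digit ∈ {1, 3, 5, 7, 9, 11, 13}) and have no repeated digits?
Last∈{1,3,5,7,9,11,13}. Last=0: 0. Last nonzero: 7×13×P(13,10) = 94443148800. Total = 94443148800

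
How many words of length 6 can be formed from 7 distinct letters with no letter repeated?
P(7,6) = 7!/(7-6)! = 5040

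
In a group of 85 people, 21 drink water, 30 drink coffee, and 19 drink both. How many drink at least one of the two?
|A∪B| = |A| + |B| - |A∩B| = 21 + 30 - 19 = 32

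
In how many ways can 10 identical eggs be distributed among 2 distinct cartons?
C(10+2-1, 2-1) = C(11, 1) = 11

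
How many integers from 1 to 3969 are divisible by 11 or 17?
⌊3969/11⌋ + ⌊3969/17⌋ - ⌊3969/187⌋ = 360 + 233 - 21 = 572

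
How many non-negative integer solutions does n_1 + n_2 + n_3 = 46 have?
C(46+3-1, 3-1) = C(48, 2) = 1128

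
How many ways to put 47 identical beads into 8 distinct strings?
C(47+8-1, 8-1) = C(54, 7) = 177100560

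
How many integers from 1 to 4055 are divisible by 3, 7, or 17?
⌊4055/3⌋+⌊4055/7⌋+⌊4055/17⌋ - ⌊4055/21⌋-⌊4055/51⌋-⌊4055/119⌋ + ⌊4055/357⌋ = 1351+579+238 - 193-79-34 + 11 = 1873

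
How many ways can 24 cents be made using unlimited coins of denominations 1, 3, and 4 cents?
Coefficient of x^24 in 1/(1-x^1) · 1/(1-x^3) · 1/(1-x^4). Case on j = number of 4-cent coins (j = 0..6); remainder r = 24 - 4j is made from {1,3} in ⌊r/3⌋+1 ways. r = 24, 20, 16, 12, 8, 4, 0 → 9 + 7 + 6 + 5 + 3 + 2 + 1 = 33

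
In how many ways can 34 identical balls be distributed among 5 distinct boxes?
C(34+5-1, 5-1) = C(38, 4) = 73815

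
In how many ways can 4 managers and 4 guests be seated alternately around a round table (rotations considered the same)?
Fix one of the managers: (4-1)! ways for the remaining managers, × 4! ways for the guests = 6 × 24 = 144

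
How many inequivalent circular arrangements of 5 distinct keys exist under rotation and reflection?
(5-1)!/2 = 24/2 = 12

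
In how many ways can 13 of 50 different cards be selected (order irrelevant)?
C(50,13) = 50!/(13!×37!) = 354860518600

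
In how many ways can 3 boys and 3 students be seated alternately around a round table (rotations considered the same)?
Fix one of the boys: (3-1)! ways for the remaining boys, × 3! ways for the students = 2 × 6 = 12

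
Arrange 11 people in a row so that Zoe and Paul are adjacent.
Treat as block: (11-1)! × 2! = 3628800 × 2 = 7257600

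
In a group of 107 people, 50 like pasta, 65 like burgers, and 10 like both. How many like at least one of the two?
|A∪B| = |A| + |B| - |A∩B| = 50 + 65 - 10 = 105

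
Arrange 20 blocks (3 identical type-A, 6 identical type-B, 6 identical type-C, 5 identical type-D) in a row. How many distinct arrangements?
20! / (3! × 6! × 6! × 5!) = 6518191680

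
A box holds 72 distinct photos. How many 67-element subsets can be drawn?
C(72,67) = 72!/(67!×5!) = 13991544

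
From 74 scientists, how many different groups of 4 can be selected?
C(74,4) = 74!/(4!×70!) = 1150626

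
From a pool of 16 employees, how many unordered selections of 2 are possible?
C(16,2) = 16!/(2!×14!) = 120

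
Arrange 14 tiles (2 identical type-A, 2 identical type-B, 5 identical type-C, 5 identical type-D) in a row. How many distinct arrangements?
14! / (2! × 2! × 5! × 5!) = 1513512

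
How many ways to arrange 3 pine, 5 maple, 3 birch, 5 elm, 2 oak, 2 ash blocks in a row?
20! / (3! × 5! × 3! × 5! × 2! × 2!) = 1173274502400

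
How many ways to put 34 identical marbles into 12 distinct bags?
C(34+12-1, 12-1) = C(45, 11) = 10150595910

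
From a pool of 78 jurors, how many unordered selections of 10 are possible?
C(78,10) = 78!/(10!×68!) = 1258315963905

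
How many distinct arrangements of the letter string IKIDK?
5! / (2! × 1! × 2!) = 30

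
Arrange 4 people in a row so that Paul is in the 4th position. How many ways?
Fix one position: (4-1)! = 6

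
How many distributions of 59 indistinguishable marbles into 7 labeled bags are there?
C(59+7-1, 7-1) = C(65, 6) = 82598880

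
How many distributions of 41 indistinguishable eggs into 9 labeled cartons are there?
C(41+9-1, 9-1) = C(49, 8) = 450978066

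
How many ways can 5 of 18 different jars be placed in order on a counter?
P(18,5) = 18!/(18-5)! = 1028160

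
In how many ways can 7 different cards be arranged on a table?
7! = 5040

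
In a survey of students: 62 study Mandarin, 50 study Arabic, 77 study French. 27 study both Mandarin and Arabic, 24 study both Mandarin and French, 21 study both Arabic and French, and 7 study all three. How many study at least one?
|A∪B∪C| = 62+50+77-27-24-21+7 = 124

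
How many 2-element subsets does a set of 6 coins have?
C(6,2) = 6!/(2!×4!) = 15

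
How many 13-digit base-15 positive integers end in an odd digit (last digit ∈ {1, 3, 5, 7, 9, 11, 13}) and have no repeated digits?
Last∈{1,3,5,7,9,11,13}. Last=0: 0. Last nonzero: 7×13×P(13,11) = 283329446400. Total = 283329446400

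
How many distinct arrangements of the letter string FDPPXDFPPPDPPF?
14! / (7! × 1! × 3! × 3!) = 480480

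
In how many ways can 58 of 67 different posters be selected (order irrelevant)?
C(67,58) = 67!/(58!×9!) = 42757703560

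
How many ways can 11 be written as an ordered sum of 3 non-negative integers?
C(11+3-1, 3-1) = C(13, 2) = 78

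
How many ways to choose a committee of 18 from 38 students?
C(38,18) = 38!/(18!×20!) = 33578000610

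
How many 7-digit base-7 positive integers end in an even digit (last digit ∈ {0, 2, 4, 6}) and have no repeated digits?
Last∈{0,2,4,6}. Last=0: 720. Last nonzero: 3×5×P(5,5) = 1800. Total = 2520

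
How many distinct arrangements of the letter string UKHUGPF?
7! / (1! × 2! × 1! × 1! × 1! × 1!) = 2520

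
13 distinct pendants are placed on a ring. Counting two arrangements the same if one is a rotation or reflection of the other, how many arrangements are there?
(13-1)!/2 = 479001600/2 = 239500800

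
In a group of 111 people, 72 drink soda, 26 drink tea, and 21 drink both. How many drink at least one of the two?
|A∪B| = |A| + |B| - |A∩B| = 72 + 26 - 21 = 77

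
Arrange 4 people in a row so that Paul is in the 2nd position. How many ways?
Fix one position: (4-1)! = 6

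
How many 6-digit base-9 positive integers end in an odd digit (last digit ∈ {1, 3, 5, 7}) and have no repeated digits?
Last∈{1,3,5,7}. Last=0: 0. Last nonzero: 4×7×P(7,4) = 23520. Total = 23520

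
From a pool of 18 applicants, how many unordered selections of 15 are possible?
C(18,15) = 18!/(15!×3!) = 816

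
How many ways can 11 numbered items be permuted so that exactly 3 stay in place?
Choose the 3 fixed points C(11,3) = 165, derange the rest: !8 = Σ_{j=0}^{8} (-1)^j·8!/j! = 40320 - 40320 + 20160 - 6720 + 1680 - 336 + 56 - 8 + 1 = 14833. Product = 165 × 14833 = 2447445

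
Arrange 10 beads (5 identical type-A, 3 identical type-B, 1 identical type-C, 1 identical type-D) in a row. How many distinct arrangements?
10! / (5! × 3! × 1! × 1!) = 5040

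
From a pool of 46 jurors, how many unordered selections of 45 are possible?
C(46,45) = 46!/(45!×1!) = 46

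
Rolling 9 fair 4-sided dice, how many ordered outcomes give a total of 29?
Coefficient of x^29 in (x + x² + ... + x^4)^9. By inclusion-exclusion on dice exceeding 4: Σ_j (-1)^j C(9,j)·C(29-1-4j, 8) = C(9,0)·C(28,8) - C(9,1)·C(24,8) + C(9,2)·C(20,8) - C(9,3)·C(16,8) + C(9,4)·C(12,8) - C(9,5)·C(8,8) = 1·3108105 - 9·735471 + 36·125970 - 84·12870 + 126·495 - 126·1 = 4950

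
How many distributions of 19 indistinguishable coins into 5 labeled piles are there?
C(19+5-1, 5-1) = C(23, 4) = 8855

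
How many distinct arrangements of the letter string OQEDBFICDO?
10! / (2! × 1! × 1! × 1! × 2! × 1! × 1! × 1!) = 907200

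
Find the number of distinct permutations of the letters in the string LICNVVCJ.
8! / (1! × 1! × 2! × 1! × 1! × 2!) = 10080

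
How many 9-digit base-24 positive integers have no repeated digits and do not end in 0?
Last digit: 23 nonzero choices. First digit: 22 (nonzero, ≠last). Middle 7: P(22,7) = 859541760. Total = 434928130560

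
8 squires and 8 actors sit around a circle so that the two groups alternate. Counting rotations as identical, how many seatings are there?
Fix one of the squires: (8-1)! ways for the remaining squires, × 8! ways for the actors = 5040 × 40320 = 203212800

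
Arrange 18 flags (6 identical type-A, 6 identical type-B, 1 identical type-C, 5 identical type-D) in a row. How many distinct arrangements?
18! / (6! × 6! × 1! × 5!) = 102918816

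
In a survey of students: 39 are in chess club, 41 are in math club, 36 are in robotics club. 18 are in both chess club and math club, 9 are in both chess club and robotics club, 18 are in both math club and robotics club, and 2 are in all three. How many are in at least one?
|A∪B∪C| = 39+41+36-18-9-18+2 = 73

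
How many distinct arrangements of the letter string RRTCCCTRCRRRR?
13! / (7! × 4! × 2!) = 25740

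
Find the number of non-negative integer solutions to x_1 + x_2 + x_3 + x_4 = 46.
C(46+4-1, 4-1) = C(49, 3) = 18424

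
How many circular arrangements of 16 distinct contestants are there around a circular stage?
Circular: fix one position, arrange the rest. (16-1)! = 1307674368000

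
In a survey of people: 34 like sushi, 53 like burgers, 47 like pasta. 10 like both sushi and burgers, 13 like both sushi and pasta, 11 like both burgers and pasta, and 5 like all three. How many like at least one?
|A∪B∪C| = 34+53+47-10-13-11+5 = 105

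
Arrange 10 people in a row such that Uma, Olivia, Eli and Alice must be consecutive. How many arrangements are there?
Treat the 4 as one block: (10-4+1)! × 4! = 5040 × 24 = 120960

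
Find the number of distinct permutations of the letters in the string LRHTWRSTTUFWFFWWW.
17! / (5! × 1! × 3! × 1! × 1! × 3! × 1! × 2!) = 41167526400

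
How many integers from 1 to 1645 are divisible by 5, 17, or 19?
⌊1645/5⌋+⌊1645/17⌋+⌊1645/19⌋ - ⌊1645/85⌋-⌊1645/95⌋-⌊1645/323⌋ + ⌊1645/1615⌋ = 329+96+86 - 19-17-5 + 1 = 471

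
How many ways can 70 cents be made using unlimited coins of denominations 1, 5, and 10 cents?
Coefficient of x^70 in 1/(1-x^1) · 1/(1-x^5) · 1/(1-x^10). Case on j = number of 10-cent coins (j = 0..7); remainder r = 70 - 10j is made from {1,5} in ⌊r/5⌋+1 ways. r = 70, 60, 50, 40, 30, 20, 10, 0 → 15 + 13 + 11 + 9 + 7 + 5 + 3 + 1 = 64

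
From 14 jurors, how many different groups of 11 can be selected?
C(14,11) = 14!/(11!×3!) = 364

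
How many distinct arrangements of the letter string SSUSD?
5! / (1! × 3! × 1!) = 20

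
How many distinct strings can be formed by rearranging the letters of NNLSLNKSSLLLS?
13! / (5! × 3! × 4! × 1!) = 360360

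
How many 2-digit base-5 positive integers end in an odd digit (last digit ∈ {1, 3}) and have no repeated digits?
Last∈{1,3}. Last=0: 0. Last nonzero: 2×3×P(3,0) = 6. Total = 6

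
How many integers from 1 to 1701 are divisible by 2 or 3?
⌊1701/2⌋ + ⌊1701/3⌋ - ⌊1701/6⌋ = 850 + 567 - 283 = 1134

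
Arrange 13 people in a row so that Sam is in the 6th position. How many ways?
Fix one position: (13-1)! = 479001600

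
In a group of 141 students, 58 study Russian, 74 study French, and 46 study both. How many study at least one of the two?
|A∪B| = |A| + |B| - |A∩B| = 58 + 74 - 46 = 86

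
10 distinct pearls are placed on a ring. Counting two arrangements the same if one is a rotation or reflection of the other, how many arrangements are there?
(10-1)!/2 = 362880/2 = 181440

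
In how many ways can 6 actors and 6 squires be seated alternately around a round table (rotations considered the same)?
Fix one of the actors: (6-1)! ways for the remaining actors, × 6! ways for the squires = 120 × 720 = 86400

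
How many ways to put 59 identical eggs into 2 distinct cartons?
C(59+2-1, 2-1) = C(60, 1) = 60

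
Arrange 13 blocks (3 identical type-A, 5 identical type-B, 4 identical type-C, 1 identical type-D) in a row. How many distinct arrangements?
13! / (3! × 5! × 4! × 1!) = 360360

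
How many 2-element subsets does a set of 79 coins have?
C(79,2) = 79!/(2!×77!) = 3081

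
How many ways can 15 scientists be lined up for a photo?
15! = 1307674368000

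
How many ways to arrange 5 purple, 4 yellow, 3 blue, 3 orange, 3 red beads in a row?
18! / (5! × 4! × 3! × 3! × 3!) = 10291881600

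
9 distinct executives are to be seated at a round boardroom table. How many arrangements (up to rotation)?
Circular: fix one position, arrange the rest. (9-1)! = 40320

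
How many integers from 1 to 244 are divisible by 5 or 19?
⌊244/5⌋ + ⌊244/19⌋ - ⌊244/95⌋ = 48 + 12 - 2 = 58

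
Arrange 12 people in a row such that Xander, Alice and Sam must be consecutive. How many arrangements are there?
Treat the 3 as one block: (12-3+1)! × 3! = 3628800 × 6 = 21772800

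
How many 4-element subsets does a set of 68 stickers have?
C(68,4) = 68!/(4!×64!) = 814385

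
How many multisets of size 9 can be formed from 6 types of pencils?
C(9+6-1, 6-1) = C(14, 5) = 2002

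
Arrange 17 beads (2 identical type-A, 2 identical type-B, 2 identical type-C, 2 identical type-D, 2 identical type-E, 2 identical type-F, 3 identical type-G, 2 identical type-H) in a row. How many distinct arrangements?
17! / (2! × 2! × 2! × 2! × 2! × 2! × 3! × 2!) = 463134672000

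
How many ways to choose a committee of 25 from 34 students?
C(34,25) = 34!/(25!×9!) = 52451256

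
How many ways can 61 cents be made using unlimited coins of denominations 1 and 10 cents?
Coefficient of x^61 in 1/(1-x^1) · 1/(1-x^10). Use j coins of 10 for j = 0..⌊61/10⌋ = 6, the rest in 1s: 6 + 1 = 7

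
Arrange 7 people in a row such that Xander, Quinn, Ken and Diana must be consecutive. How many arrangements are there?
Treat the 4 as one block: (7-4+1)! × 4! = 24 × 24 = 576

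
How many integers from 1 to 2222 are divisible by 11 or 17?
⌊2222/11⌋ + ⌊2222/17⌋ - ⌊2222/187⌋ = 202 + 130 - 11 = 321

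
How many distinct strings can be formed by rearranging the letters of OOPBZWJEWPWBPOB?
15! / (1! × 3! × 1! × 3! × 1! × 3! × 3!) = 1009008000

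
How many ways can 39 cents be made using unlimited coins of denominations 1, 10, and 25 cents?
Coefficient of x^39 in 1/(1-x^1) · 1/(1-x^10) · 1/(1-x^25). Case on j = number of 25-cent coins (j = 0..1); remainder r = 39 - 25j is made from {1,10} in ⌊r/10⌋+1 ways. r = 39, 14 → 4 + 2 = 6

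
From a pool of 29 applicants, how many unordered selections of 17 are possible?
C(29,17) = 29!/(17!×12!) = 51895935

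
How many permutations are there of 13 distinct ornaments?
13! = 6227020800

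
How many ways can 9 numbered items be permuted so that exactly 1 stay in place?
Choose the 1 fixed point C(9,1) = 9, derange the rest: !8 = Σ_{j=0}^{8} (-1)^j·8!/j! = 40320 - 40320 + 20160 - 6720 + 1680 - 336 + 56 - 8 + 1 = 14833. Product = 9 × 14833 = 133497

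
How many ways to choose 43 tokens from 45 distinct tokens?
C(45,43) = 45!/(43!×2!) = 990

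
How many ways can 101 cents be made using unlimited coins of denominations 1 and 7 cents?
Coefficient of x^101 in 1/(1-x^1) · 1/(1-x^7). Use j coins of 7 for j = 0..⌊101/7⌋ = 14, the rest in 1s: 14 + 1 = 15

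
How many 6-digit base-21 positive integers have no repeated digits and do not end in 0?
Last digit: 20 nonzero choices. First digit: 19 (nonzero, ≠last). Middle 4: P(19,4) = 93024. Total = 35349120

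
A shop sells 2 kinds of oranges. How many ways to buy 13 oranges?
C(13+2-1, 2-1) = C(14, 1) = 14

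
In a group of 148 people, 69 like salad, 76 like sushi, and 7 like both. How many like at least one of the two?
|A∪B| = |A| + |B| - |A∩B| = 69 + 76 - 7 = 138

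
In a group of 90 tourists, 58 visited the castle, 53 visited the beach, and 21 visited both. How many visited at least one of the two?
|A∪B| = |A| + |B| - |A∩B| = 58 + 53 - 21 = 90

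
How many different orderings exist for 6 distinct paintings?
6! = 720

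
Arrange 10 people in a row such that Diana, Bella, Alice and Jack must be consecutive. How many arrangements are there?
Treat the 4 as one block: (10-4+1)! × 4! = 5040 × 24 = 120960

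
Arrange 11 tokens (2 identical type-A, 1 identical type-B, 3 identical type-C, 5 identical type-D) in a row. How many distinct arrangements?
11! / (2! × 1! × 3! × 5!) = 27720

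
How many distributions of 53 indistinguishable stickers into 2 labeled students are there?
C(53+2-1, 2-1) = C(54, 1) = 54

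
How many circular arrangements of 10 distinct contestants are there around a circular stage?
Circular: fix one position, arrange the rest. (10-1)! = 362880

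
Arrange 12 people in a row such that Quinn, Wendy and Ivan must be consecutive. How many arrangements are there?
Treat the 3 as one block: (12-3+1)! × 3! = 3628800 × 6 = 21772800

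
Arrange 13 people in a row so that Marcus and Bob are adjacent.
Treat as block: (13-1)! × 2! = 479001600 × 2 = 958003200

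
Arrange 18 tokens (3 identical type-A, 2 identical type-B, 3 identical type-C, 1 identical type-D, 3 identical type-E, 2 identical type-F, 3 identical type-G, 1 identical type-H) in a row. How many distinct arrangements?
18! / (3! × 2! × 3! × 1! × 3! × 2! × 3! × 1!) = 1235025792000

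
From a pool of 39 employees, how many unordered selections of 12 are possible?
C(39,12) = 39!/(12!×27!) = 3910797436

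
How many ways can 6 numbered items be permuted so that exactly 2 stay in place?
Choose the 2 fixed points C(6,2) = 15, derange the rest: !4 = Σ_{j=0}^{4} (-1)^j·4!/j! = 24 - 24 + 12 - 4 + 1 = 9. Product = 15 × 9 = 135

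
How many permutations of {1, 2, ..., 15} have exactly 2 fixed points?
Choose the 2 fixed points C(15,2) = 105, derange the rest: !13 = Σ_{j=0}^{13} (-1)^j·13!/j! = 6227020800 - 6227020800 + 3113510400 - 1037836800 + 259459200 - 51891840 + 8648640 - 1235520 + 154440 - 17160 + 1716 - 156 + 13 - 1 = 2290792932. Product = 105 × 2290792932 = 240533257860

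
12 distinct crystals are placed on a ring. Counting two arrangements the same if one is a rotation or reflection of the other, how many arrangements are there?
(12-1)!/2 = 39916800/2 = 19958400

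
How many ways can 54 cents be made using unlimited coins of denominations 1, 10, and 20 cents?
Coefficient of x^54 in 1/(1-x^1) · 1/(1-x^10) · 1/(1-x^20). Case on j = number of 20-cent coins (j = 0..2); remainder r = 54 - 20j is made from {1,10} in ⌊r/10⌋+1 ways. r = 54, 34, 14 → 6 + 4 + 2 = 12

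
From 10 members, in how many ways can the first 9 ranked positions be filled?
P(10,9) = 10!/(10-9)! = 3628800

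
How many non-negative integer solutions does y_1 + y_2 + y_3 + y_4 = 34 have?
C(34+4-1, 4-1) = C(37, 3) = 7770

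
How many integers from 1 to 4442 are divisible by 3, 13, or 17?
⌊4442/3⌋+⌊4442/13⌋+⌊4442/17⌋ - ⌊4442/39⌋-⌊4442/51⌋-⌊4442/221⌋ + ⌊4442/663⌋ = 1480+341+261 - 113-87-20 + 6 = 1868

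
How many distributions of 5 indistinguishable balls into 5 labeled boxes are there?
C(5+5-1, 5-1) = C(9, 4) = 126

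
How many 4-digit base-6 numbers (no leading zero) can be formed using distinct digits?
First digit: 5 choices (nonzero). Then descending: 5 × 5 × 4 × 3 = 300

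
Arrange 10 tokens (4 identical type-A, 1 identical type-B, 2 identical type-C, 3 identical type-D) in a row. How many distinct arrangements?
10! / (4! × 1! × 2! × 3!) = 12600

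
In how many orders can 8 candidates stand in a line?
8! = 40320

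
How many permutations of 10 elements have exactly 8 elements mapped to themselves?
Choose the 8 fixed points C(10,8) = 45, derange the rest: !2 = Σ_{j=0}^{2} (-1)^j·2!/j! = 2 - 2 + 1 = 1. Product = 45 × 1 = 45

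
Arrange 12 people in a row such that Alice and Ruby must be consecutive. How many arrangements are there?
Treat the 2 as one block: (12-2+1)! × 2! = 39916800 × 2 = 79833600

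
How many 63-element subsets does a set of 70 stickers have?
C(70,63) = 70!/(63!×7!) = 1198774720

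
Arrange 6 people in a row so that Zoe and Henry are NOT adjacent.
Total - adjacent = 6! - (6-1)!×2 = 720 - 240 = 480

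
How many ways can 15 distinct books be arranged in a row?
15! = 1307674368000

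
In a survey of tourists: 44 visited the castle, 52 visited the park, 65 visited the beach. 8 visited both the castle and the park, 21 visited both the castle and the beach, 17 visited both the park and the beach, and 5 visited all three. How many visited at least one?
|A∪B∪C| = 44+52+65-8-21-17+5 = 120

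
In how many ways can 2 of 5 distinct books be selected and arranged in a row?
P(5,2) = 5!/(5-2)! = 20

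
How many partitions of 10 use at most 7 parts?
By conjugation, equals partitions of 10 into parts ≤ 7. Let r_j(i) = number of partitions of i into parts ≤ j, for i = 0..10. r_1(i) = 1 for all i; r_j(i) = r_{j-1}(i) + r_j(i-j). Rows j = 2..7: ≤2: 1 1 2 2 3 3 4 4 5 5 6; ≤3: 1 1 2 3 4 5 7 8 10 12 14; ≤4: 1 1 2 3 5 6 9 11 15 18 23; ≤5: 1 1 2 3 5 7 10 13 18 23 30; ≤6: 1 1 2 3 5 7 11 14 20 26 35; ≤7: 1 1 2 3 5 7 11 15 21 28 38. r_7(10) = 38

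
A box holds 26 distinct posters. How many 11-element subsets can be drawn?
C(26,11) = 26!/(11!×15!) = 7726160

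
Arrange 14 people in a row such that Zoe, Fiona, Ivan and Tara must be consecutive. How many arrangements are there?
Treat the 4 as one block: (14-4+1)! × 4! = 39916800 × 24 = 958003200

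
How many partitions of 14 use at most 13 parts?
By conjugation, equals partitions of 14 into parts ≤ 13. Let r_j(i) = number of partitions of i into parts ≤ j, for i = 0..14. r_1(i) = 1 for all i; r_j(i) = r_{j-1}(i) + r_j(i-j). Rows j = 2..13: ≤2: 1 1 2 2 3 3 4 4 5 5 6 6 7 7 8; ≤3: 1 1 2 3 4 5 7 8 10 12 14 16 19 21 24; ≤4: 1 1 2 3 5 6 9 11 15 18 23 27 34 39 47; ≤5: 1 1 2 3 5 7 10 13 18 23 30 37 47 57 70; ≤6: 1 1 2 3 5 7 11 14 20 26 35 44 58 71 90; ≤7: 1 1 2 3 5 7 11 15 21 28 38 49 65 82 105; ≤8: 1 1 2 3 5 7 11 15 22 29 40 52 70 89 116; ≤9: 1 1 2 3 5 7 11 15 22 30 41 54 73 94 123; ≤10: 1 1 2 3 5 7 11 15 22 30 42 55 75 97 128; ≤11: 1 1 2 3 5 7 11 15 22 30 42 56 76 99 131; ≤12: 1 1 2 3 5 7 11 15 22 30 42 56 77 100 133; ≤13: 1 1 2 3 5 7 11 15 22 30 42 56 77 101 134. r_13(14) = 134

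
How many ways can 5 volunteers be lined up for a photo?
5! = 120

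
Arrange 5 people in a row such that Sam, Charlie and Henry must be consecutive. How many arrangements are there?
Treat the 3 as one block: (5-3+1)! × 3! = 6 × 6 = 36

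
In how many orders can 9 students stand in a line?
9! = 362880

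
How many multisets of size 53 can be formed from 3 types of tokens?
C(53+3-1, 3-1) = C(55, 2) = 1485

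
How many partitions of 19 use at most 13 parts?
By conjugation, equals partitions of 19 into parts ≤ 13. Let r_j(i) = number of partitions of i into parts ≤ j, for i = 0..19. r_1(i) = 1 for all i; r_j(i) = r_{j-1}(i) + r_j(i-j). Rows j = 2..13: ≤2: 1 1 2 2 3 3 4 4 5 5 6 6 7 7 8 8 9 9 10 10; ≤3: 1 1 2 3 4 5 7 8 10 12 14 16 19 21 24 27 30 33 37 40; ≤4: 1 1 2 3 5 6 9 11 15 18 23 27 34 39 47 54 64 72 84 94; ≤5: 1 1 2 3 5 7 10 13 18 23 30 37 47 57 70 84 101 119 141 164; ≤6: 1 1 2 3 5 7 11 14 20 26 35 44 58 71 90 110 136 163 199 235; ≤7: 1 1 2 3 5 7 11 15 21 28 38 49 65 82 105 131 164 201 248 300; ≤8: 1 1 2 3 5 7 11 15 22 29 40 52 70 89 116 146 186 230 288 352; ≤9: 1 1 2 3 5 7 11 15 22 30 41 54 73 94 123 157 201 252 318 393; ≤10: 1 1 2 3 5 7 11 15 22 30 42 55 75 97 128 164 212 267 340 423; ≤11: 1 1 2 3 5 7 11 15 22 30 42 56 76 99 131 169 219 278 355 445; ≤12: 1 1 2 3 5 7 11 15 22 30 42 56 77 100 133 172 224 285 366 460; ≤13: 1 1 2 3 5 7 11 15 22 30 42 56 77 101 134 174 227 290 373 471. r_13(19) = 471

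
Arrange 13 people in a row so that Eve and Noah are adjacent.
Treat as block: (13-1)! × 2! = 479001600 × 2 = 958003200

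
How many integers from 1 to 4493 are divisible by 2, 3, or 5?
⌊4493/2⌋+⌊4493/3⌋+⌊4493/5⌋ - ⌊4493/6⌋-⌊4493/10⌋-⌊4493/15⌋ + ⌊4493/30⌋ = 2246+1497+898 - 748-449-299 + 149 = 3294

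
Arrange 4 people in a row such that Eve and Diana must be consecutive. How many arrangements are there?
Treat the 2 as one block: (4-2+1)! × 2! = 6 × 2 = 12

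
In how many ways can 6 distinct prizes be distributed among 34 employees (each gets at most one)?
P(34,6) = 34!/(34-6)! = 968330880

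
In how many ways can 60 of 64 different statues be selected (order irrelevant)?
C(64,60) = 64!/(60!×4!) = 635376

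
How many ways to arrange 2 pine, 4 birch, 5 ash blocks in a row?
11! / (2! × 4! × 5!) = 6930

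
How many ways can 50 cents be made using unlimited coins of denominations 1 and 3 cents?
Coefficient of x^50 in 1/(1-x^1) · 1/(1-x^3). Use j coins of 3 for j = 0..⌊50/3⌋ = 16, the rest in 1s: 16 + 1 = 17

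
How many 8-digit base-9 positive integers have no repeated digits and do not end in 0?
Last digit: 8 nonzero choices. First digit: 7 (nonzero, ≠last). Middle 6: P(7,6) = 5040. Total = 282240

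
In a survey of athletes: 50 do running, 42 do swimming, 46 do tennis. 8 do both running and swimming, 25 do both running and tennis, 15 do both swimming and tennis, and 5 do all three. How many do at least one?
|A∪B∪C| = 50+42+46-8-25-15+5 = 95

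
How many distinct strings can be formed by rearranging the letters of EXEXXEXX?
8! / (3! × 5!) = 56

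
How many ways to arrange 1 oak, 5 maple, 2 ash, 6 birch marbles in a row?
14! / (1! × 5! × 2! × 6!) = 504504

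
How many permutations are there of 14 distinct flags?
14! = 87178291200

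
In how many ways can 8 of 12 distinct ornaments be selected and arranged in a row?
P(12,8) = 12!/(12-8)! = 19958400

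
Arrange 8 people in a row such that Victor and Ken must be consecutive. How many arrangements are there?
Treat the 2 as one block: (8-2+1)! × 2! = 5040 × 2 = 10080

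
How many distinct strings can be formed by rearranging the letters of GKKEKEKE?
8! / (1! × 3! × 4!) = 280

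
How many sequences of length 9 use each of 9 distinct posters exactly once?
9! = 362880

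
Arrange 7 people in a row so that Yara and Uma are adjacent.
Treat as block: (7-1)! × 2! = 720 × 2 = 1440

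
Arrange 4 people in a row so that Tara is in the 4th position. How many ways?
Fix one position: (4-1)! = 6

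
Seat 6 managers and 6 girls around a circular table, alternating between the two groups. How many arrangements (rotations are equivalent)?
Fix one of the managers: (6-1)! ways for the remaining managers, × 6! ways for the girls = 120 × 720 = 86400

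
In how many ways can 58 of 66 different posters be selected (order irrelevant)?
C(66,58) = 66!/(58!×8!) = 5743572120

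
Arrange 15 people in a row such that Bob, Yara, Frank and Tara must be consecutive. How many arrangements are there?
Treat the 4 as one block: (15-4+1)! × 4! = 479001600 × 24 = 11496038400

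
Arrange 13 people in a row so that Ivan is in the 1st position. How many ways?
Fix one position: (13-1)! = 479001600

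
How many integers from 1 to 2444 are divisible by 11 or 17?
⌊2444/11⌋ + ⌊2444/17⌋ - ⌊2444/187⌋ = 222 + 143 - 13 = 352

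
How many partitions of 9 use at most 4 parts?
By conjugation, equals partitions of 9 into parts ≤ 4. Let r_j(i) = number of partitions of i into parts ≤ j, for i = 0..9. r_1(i) = 1 for all i; r_j(i) = r_{j-1}(i) + r_j(i-j). Rows j = 2..4: ≤2: 1 1 2 2 3 3 4 4 5 5; ≤3: 1 1 2 3 4 5 7 8 10 12; ≤4: 1 1 2 3 5 6 9 11 15 18. r_4(9) = 18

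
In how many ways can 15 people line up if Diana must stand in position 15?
Fix one position: (15-1)! = 87178291200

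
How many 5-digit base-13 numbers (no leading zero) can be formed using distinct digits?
First digit: 12 choices (nonzero). Then descending: 12 × 12 × 11 × 10 × 9 = 142560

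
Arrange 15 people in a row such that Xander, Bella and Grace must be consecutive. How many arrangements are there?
Treat the 3 as one block: (15-3+1)! × 3! = 6227020800 × 6 = 37362124800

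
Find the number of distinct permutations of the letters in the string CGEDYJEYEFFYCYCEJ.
17! / (4! × 2! × 2! × 1! × 4! × 3! × 1!) = 25729704000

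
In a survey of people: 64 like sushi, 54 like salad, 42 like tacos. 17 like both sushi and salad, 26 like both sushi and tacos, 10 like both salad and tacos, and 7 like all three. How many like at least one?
|A∪B∪C| = 64+54+42-17-26-10+7 = 114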